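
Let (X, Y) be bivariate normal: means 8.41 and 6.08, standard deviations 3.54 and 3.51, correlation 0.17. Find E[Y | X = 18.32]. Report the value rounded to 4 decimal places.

7.7504

For a bivariate normal, E[Y | X=x] = μ_Y + ρ·(σ_Y/σ_X)·(x − μ_X).
E[Y | X=18.32] = 6.08 + (0.17)·(3.51/3.54)·(18.32 − (8.41)) = 6.08 + (0.16856)·(9.91) = 7.7504.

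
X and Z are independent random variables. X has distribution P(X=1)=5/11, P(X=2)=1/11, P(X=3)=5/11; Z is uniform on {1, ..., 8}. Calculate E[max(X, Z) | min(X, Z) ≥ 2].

P(min(X, Z) ≥ 2) = 21/44.
Summing max(X,Z)·P(x,y) over outcomes with min(X, Z) ≥ 2 gives 215/88.
E[max(X, Z) | min(X, Z) ≥ 2] = (215/88) / (21/44) = 215/42.

215/42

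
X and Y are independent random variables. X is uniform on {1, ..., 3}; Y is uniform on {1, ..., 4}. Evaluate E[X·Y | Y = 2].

4

Outcomes with Y = 2: (1,2), (2,2), (3,2), each with probability 1/12.
E[X·Y | Y = 2] = (2 + 4 + 6) / 3 = 4.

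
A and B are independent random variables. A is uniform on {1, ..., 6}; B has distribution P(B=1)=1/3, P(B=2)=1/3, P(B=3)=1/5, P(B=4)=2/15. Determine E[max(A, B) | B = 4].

P(B = 4) = 2/15.
Summing max(A,B)·P(x,y) over outcomes with B = 4 gives 3/5.
E[max(A, B) | B = 4] = (3/5) / (2/15) = 9/2.

9/2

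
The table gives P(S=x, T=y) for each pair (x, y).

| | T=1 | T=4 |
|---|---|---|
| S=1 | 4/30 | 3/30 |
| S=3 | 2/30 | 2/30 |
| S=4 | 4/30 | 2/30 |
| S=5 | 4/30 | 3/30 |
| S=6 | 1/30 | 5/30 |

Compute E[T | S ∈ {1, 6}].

37/13

P(S ∈ {1, 6}) = 13/30.
Σ T·P over the event = 1·(4/30) + 4·(3/30) + 1·(1/30) + 4·(5/30) = 37/30.
E[T | S ∈ {1, 6}] = (37/30) / (13/30) = 37/13.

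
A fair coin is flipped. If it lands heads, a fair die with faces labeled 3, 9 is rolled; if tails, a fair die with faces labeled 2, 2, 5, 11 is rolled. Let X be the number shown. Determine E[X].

11/2

E[X | heads] = (3+9)/2 = 6.
E[X | tails] = (2+2+5+11)/4 = 5.
E[X] = (1/2)·(6) + (1/2)·(5) = 11/2.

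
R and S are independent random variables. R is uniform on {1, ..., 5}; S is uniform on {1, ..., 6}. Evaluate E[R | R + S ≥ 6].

P(R + S ≥ 6) = 2/3.
Summing R·P(x,y) over outcomes with R + S ≥ 6 gives 7/3.
E[R | R + S ≥ 6] = (7/3) / (2/3) = 7/2.

7/2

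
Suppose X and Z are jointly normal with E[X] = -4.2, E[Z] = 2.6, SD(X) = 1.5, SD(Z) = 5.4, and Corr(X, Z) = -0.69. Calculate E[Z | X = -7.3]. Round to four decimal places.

For a bivariate normal, E[Z | X=x] = μ_Z + ρ·(σ_Z/σ_X)·(x − μ_X).
E[Z | X=-7.3] = 2.6 + (-0.69)·(5.4/1.5)·(-7.3 − (-4.2)) = 2.6 + (-2.484)·(-3.1) = 10.3004.

10.3004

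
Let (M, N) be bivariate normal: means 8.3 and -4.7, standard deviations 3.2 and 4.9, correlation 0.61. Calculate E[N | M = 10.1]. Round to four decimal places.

E[N | M=x] = μ_N + ρ(σ_N/σ_M)(x − μ_M) for jointly normal variables.
E[N | M=10.1] = -4.7 + (0.61)·(4.9/3.2)·(10.1 − (8.3)) = -4.7 + (0.93406)·(1.8) = -3.0187.

-3.0187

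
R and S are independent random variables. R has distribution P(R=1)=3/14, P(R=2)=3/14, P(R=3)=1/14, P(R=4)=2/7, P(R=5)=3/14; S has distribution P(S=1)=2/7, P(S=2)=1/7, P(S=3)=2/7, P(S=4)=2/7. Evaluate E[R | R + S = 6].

P(R + S = 6) = 9/49.
Summing R·P(x,y) over outcomes with R + S = 6 gives 32/49.
E[R | R + S = 6] = (32/49) / (9/49) = 32/9.

32/9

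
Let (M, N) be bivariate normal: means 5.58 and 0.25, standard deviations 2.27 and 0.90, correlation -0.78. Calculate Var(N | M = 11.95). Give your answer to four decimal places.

0.3172

Var(N | M=x) = (1 − ρ²)·σ_N².
Var(N | M=11.95) = (0.90)²·(1 − (-0.78)²) = 0.81·0.3916 = 0.3172.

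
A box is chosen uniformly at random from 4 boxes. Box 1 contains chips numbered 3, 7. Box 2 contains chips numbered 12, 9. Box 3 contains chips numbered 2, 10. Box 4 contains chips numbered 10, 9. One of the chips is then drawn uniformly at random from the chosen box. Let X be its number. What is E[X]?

31/4

E[X | box 1] = (3+7)/2 = 5.
E[X | box 2] = (12+9)/2 = 21/2.
E[X | box 3] = (2+10)/2 = 6.
E[X | box 4] = (10+9)/2 = 19/2.
By the law of total expectation,
E[X] = (1/4)·(5) + (1/4)·(21/2) + (1/4)·(6) + (1/4)·(19/2) = 31/4.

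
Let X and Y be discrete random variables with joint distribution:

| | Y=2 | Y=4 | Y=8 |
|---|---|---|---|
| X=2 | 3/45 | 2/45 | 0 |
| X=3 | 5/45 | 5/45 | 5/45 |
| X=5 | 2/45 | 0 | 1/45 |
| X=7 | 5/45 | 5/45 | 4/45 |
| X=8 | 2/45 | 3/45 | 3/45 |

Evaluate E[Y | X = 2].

P(X = 2) = 1/9.
Σ Y·P over the event = 2·(3/45) + 4·(2/45) = 14/45.
E[Y | X = 2] = (14/45) / (1/9) = 14/5.

14/5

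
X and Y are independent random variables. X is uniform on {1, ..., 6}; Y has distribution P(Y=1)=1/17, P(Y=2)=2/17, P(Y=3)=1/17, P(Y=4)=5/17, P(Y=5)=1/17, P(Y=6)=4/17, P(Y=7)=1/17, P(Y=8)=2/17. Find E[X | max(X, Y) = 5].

30/7

P(max(X, Y) = 5) = 7/51.
Summing X·P(x,y) over outcomes with max(X, Y) = 5 gives 10/17.
E[X | max(X, Y) = 5] = (10/17) / (7/51) = 30/7.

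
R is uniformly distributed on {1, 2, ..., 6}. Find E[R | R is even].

Given R is even, R is equally likely to be any of {2, 4, 6}.
E[R | R is even] = (2 + 4 + 6) / 3 = 4.

4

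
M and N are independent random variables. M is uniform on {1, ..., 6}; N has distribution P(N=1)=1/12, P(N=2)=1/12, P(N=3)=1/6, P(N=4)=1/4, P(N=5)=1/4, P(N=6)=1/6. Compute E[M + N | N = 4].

P(N = 4) = 1/4.
Summing (M+N)·P(x,y) over outcomes with N = 4 gives 15/8.
E[M + N | N = 4] = (15/8) / (1/4) = 15/2.

15/2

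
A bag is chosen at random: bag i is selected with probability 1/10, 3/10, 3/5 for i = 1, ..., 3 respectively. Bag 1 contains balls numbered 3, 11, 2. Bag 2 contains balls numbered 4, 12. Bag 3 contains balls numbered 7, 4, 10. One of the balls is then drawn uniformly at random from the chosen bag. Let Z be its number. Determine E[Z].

107/15

E[Z | bag 1] = (3+11+2)/3 = 16/3.
E[Z | bag 2] = (4+12)/2 = 8.
E[Z | bag 3] = (7+4+10)/3 = 7.
By the law of total expectation,
E[Z] = (1/10)·(16/3) + (3/10)·(8) + (3/5)·(7) = 107/15.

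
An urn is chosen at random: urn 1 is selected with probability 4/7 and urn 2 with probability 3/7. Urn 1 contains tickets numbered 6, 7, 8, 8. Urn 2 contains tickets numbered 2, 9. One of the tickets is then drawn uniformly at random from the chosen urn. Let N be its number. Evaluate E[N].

13/2

E[N | urn 1] = (6+7+8+8)/4 = 29/4.
E[N | urn 2] = (2+9)/2 = 11/2.
By the law of total expectation,
E[N] = (4/7)·(29/4) + (3/7)·(11/2) = 13/2.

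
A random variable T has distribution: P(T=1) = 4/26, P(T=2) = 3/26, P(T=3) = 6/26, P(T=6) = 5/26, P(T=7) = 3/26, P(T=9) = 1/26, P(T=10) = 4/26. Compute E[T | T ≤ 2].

P(T ≤ 2) = 7/26.
Σ over the event: 1·2/13 + 2·3/26 = 5/13.
E[T | T ≤ 2] = (5/13) / (7/26) = 10/7.

10/7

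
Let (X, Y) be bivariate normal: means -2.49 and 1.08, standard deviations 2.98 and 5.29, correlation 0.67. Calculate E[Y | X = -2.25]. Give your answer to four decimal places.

1.3654

For a bivariate normal, E[Y | X=x] = μ_Y + ρ·(σ_Y/σ_X)·(x − μ_X).
E[Y | X=-2.25] = 1.08 + (0.67)·(5.29/2.98)·(-2.25 − (-2.49)) = 1.08 + (1.18936)·(0.24) = 1.3654.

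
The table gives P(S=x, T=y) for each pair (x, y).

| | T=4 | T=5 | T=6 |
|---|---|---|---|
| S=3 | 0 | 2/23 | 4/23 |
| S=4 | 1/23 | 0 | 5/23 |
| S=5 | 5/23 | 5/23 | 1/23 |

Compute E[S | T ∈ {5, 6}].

4

P(T ∈ {5, 6}) = 17/23.
Σ S·P over the event = 3·(2/23) + 3·(4/23) + 4·(5/23) + 5·(5/23) + 5·(1/23) = 68/23.
E[S | T ∈ {5, 6}] = (68/23) / (17/23) = 4.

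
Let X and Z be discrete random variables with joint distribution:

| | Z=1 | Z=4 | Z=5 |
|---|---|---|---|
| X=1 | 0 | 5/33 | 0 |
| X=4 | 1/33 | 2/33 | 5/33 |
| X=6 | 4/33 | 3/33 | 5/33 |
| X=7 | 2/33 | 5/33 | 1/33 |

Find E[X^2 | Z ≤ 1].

P(Z ≤ 1) = 7/33.
Σ X^2·P over the event = 16·(1/33) + 36·(4/33) + 49·(2/33) = 86/11.
E[X^2 | Z ≤ 1] = (86/11) / (7/33) = 258/7.

258/7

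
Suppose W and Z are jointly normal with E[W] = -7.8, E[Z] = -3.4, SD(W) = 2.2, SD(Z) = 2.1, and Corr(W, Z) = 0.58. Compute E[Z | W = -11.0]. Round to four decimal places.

-5.1716

For a bivariate normal, E[Z | W=x] = μ_Z + ρ·(σ_Z/σ_W)·(x − μ_W).
E[Z | W=-11.0] = -3.4 + (0.58)·(2.1/2.2)·(-11.0 − (-7.8)) = -3.4 + (0.55364)·(-3.2) = -5.1716.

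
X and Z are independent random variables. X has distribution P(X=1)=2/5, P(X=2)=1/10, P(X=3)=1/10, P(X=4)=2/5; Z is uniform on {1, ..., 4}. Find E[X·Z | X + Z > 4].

P(X + Z > 4) = 5/8.
Summing XZ·P(x,y) over outcomes with X + Z > 4 gives 217/40.
E[X·Z | X + Z > 4] = (217/40) / (5/8) = 217/25.

217/25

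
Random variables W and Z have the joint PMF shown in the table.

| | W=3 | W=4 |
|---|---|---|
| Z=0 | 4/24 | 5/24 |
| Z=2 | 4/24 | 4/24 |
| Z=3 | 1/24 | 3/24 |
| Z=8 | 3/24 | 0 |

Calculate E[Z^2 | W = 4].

P(W = 4) = 1/2.
Σ Z^2·P over the event = 0·(5/24) + 4·(4/24) + 9·(3/24) = 43/24.
E[Z^2 | W = 4] = (43/24) / (1/2) = 43/12.

43/12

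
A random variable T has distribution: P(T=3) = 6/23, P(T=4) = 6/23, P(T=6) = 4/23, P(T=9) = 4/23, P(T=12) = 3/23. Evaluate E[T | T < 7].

33/8

P(T < 7) = 16/23.
Σ over the event: 3·6/23 + 4·6/23 + 6·4/23 = 66/23.
E[T | T < 7] = (66/23) / (16/23) = 33/8.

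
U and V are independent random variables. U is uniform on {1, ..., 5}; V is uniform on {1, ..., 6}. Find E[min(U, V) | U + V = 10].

Outcomes with U + V = 10: (4,6), (5,5), each with probability 1/30.
E[min(U, V) | U + V = 10] = (4 + 5) / 2 = 9/2.

9/2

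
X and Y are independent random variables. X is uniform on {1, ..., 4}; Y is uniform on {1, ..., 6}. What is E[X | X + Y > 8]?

Outcomes with X + Y > 8: (3,6), (4,5), (4,6), each with probability 1/24.
E[X | X + Y > 8] = (3 + 4 + 4) / 3 = 11/3.

11/3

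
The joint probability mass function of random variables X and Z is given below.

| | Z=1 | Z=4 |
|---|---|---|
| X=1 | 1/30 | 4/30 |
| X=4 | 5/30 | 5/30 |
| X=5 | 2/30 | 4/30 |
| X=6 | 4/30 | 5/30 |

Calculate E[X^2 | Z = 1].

P(Z = 1) = 2/5.
Σ X^2·P over the event = 1·(1/30) + 16·(5/30) + 25·(2/30) + 36·(4/30) = 55/6.
E[X^2 | Z = 1] = (55/6) / (2/5) = 275/12.

275/12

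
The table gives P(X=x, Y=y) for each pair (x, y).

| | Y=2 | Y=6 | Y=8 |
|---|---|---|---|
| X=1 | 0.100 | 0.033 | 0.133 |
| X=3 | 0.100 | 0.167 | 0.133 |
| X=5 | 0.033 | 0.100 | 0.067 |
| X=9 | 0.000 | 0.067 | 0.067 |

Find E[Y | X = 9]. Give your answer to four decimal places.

7.0000

P(X = 9) = 0.134.
Σ Y·P over the event = 6·(0.067) + 8·(0.067) = 0.938.
E[Y | X = 9] = (0.938) / (0.134) = 7.0000.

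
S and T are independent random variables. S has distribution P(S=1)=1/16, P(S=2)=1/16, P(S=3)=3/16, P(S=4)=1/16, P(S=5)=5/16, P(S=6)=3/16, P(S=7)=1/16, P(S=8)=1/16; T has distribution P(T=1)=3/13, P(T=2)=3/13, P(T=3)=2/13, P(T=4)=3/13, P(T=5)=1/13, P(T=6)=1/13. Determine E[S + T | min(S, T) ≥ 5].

P(min(S, T) ≥ 5) = 5/52.
Summing (S+T)·P(x,y) over outcomes with min(S, T) ≥ 5 gives 113/104.
E[S + T | min(S, T) ≥ 5] = (113/104) / (5/52) = 113/10.

113/10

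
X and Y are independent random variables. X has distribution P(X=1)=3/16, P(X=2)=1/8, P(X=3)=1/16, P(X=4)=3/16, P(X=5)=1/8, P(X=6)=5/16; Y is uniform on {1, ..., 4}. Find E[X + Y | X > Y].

299/41

P(X > Y) = 41/64.
Summing (X+Y)·P(x,y) over outcomes with X > Y gives 299/64.
E[X + Y | X > Y] = (299/64) / (41/64) = 299/41.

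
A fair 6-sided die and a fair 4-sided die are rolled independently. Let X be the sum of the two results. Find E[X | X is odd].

6

P(X is odd) = 1/2.
Σ over the event: 3·1/12 + 5·1/6 + 7·1/6 + 9·1/12 = 3.
E[X | X is odd] = (3) / (1/2) = 6.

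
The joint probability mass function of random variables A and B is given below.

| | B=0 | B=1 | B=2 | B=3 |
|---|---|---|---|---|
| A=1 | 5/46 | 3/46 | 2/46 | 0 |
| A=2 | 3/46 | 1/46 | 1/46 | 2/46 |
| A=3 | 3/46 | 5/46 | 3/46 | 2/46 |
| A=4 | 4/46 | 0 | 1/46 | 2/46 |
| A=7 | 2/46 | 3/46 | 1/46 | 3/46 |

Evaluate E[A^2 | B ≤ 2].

P(B ≤ 2) = 37/46.
Summing A^2·P(A=x,B=y) over the conditioning event gives 503/46.
E[A^2 | B ≤ 2] = (503/46) / (37/46) = 503/37.

503/37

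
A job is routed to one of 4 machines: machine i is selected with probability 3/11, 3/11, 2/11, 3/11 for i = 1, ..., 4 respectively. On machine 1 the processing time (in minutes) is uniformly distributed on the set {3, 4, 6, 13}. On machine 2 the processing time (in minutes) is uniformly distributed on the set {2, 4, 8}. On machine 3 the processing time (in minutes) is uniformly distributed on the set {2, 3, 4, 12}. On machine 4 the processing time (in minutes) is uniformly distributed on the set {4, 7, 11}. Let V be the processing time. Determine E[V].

6

E[V | machine 1] = (3+4+6+13)/4 = 13/2.
E[V | machine 2] = (2+4+8)/3 = 14/3.
E[V | machine 3] = (2+3+4+12)/4 = 21/4.
E[V | machine 4] = (4+7+11)/3 = 22/3.
By the law of total expectation,
E[V] = (3/11)·(13/2) + (3/11)·(14/3) + (2/11)·(21/4) + (3/11)·(22/3) = 6.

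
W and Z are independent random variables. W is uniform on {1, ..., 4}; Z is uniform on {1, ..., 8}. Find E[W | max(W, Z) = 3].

12/5

Outcomes with max(W, Z) = 3: (1,3), (2,3), (3,1), (3,2), (3,3), each with probability 1/32.
E[W | max(W, Z) = 3] = (1 + 2 + 3 + 3 + 3) / 5 = 12/5.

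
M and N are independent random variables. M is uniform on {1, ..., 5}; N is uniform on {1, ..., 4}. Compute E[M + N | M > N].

P(M > N) = 1/2.
Summing (M+N)·P(x,y) over outcomes with M > N gives 3.
E[M + N | M > N] = (3) / (1/2) = 6.

6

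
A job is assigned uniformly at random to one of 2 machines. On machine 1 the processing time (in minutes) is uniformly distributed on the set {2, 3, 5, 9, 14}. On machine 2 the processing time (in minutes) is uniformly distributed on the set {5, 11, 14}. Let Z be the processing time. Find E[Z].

E[Z | machine 1] = (2+3+5+9+14)/5 = 33/5.
E[Z | machine 2] = (5+11+14)/3 = 10.
E[Z] = (1/2)·(33/5) + (1/2)·(10) = 83/10.

83/10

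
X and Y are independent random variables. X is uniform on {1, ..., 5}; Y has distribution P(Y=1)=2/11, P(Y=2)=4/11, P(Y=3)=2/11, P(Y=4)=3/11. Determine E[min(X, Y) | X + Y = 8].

P(X + Y = 8) = 1/11.
Summing min(X,Y)·P(x,y) over outcomes with X + Y = 8 gives 18/55.
E[min(X, Y) | X + Y = 8] = (18/55) / (1/11) = 18/5.

18/5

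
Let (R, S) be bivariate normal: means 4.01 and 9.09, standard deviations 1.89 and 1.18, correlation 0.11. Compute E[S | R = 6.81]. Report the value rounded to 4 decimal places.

9.2823

E[S | R=x] = μ_S + ρ(σ_S/σ_R)(x − μ_R) for jointly normal variables.
E[S | R=6.81] = 9.09 + (0.11)·(1.18/1.89)·(6.81 − (4.01)) = 9.09 + (0.068677)·(2.8) = 9.2823.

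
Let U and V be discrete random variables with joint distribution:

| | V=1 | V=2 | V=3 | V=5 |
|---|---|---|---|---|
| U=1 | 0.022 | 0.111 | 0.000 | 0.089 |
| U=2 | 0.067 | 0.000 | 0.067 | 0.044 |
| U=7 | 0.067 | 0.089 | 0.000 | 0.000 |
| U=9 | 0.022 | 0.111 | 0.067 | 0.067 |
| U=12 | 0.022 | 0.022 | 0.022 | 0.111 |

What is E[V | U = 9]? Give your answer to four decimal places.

P(U = 9) = 0.267.
Σ V·P over the event = 1·(0.022) + 2·(0.111) + 3·(0.067) + 5·(0.067) = 0.780.
E[V | U = 9] = (0.780) / (0.267) = 2.9213.

2.9213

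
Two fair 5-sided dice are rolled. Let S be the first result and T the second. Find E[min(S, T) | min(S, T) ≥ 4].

17/4

P(min(S, T) ≥ 4) = 4/25.
Summing min(S,T)·P(x,y) over outcomes with min(S, T) ≥ 4 gives 17/25.
E[min(S, T) | min(S, T) ≥ 4] = (17/25) / (4/25) = 17/4.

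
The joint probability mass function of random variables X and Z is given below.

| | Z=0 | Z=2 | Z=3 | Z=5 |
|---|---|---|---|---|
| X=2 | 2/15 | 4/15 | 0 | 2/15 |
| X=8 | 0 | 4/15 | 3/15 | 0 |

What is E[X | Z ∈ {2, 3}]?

P(Z ∈ {2, 3}) = 11/15.
Σ X·P over the event = 2·(4/15) + 8·(4/15) + 8·(3/15) = 64/15.
E[X | Z ∈ {2, 3}] = (64/15) / (11/15) = 64/11.

64/11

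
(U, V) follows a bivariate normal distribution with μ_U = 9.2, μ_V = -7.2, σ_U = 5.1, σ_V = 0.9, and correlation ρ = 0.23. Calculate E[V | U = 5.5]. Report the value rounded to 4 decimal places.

-7.3502

For a bivariate normal, E[V | U=x] = μ_V + ρ·(σ_V/σ_U)·(x − μ_U).
E[V | U=5.5] = -7.2 + (0.23)·(0.9/5.1)·(5.5 − (9.2)) = -7.2 + (0.040588)·(-3.7) = -7.3502.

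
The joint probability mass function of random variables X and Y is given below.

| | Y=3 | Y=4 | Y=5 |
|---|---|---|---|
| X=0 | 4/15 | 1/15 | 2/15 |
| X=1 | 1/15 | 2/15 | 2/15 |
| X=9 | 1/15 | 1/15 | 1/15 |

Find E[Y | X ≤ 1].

47/12

P(X ≤ 1) = 4/5.
Σ Y·P over the event = 3·(4/15) + 4·(1/15) + 5·(2/15) + 3·(1/15) + 4·(2/15) + 5·(2/15) = 47/15.
E[Y | X ≤ 1] = (47/15) / (4/5) = 47/12.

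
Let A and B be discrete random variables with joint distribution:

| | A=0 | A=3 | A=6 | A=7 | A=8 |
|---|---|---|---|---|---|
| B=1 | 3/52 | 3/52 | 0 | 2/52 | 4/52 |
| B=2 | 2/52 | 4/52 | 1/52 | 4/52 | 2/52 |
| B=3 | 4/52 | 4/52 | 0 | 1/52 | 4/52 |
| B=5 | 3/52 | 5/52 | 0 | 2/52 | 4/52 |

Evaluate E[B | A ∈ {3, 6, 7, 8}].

113/40

P(A ∈ {3, 6, 7, 8}) = 10/13.
Summing B·P(A=x,B=y) over the conditioning event gives 113/52.
E[B | A ∈ {3, 6, 7, 8}] = (113/52) / (10/13) = 113/40.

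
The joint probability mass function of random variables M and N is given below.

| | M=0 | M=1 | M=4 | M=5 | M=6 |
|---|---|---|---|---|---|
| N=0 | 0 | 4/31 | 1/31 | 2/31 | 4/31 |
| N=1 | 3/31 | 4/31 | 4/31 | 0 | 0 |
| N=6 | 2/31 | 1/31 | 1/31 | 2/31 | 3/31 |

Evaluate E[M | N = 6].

11/3

P(N = 6) = 9/31.
Σ M·P over the event = 0·(2/31) + 1·(1/31) + 4·(1/31) + 5·(2/31) + 6·(3/31) = 33/31.
E[M | N = 6] = (33/31) / (9/31) = 11/3.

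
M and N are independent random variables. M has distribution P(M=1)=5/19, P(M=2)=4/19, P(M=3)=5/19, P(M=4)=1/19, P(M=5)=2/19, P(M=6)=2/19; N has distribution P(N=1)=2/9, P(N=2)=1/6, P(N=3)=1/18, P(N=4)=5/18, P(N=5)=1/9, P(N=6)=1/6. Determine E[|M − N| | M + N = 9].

P(M + N = 9) = 29/342.
Summing |M−N|·P(x,y) over outcomes with M + N = 9 gives 7/38.
E[|M − N| | M + N = 9] = (7/38) / (29/342) = 63/29.

63/29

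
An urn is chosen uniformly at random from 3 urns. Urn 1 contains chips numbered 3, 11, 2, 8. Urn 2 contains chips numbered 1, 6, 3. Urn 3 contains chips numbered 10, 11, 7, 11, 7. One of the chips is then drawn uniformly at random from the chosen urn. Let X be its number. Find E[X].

E[X | urn 1] = (3+11+2+8)/4 = 6.
E[X | urn 2] = (1+6+3)/3 = 10/3.
E[X | urn 3] = (10+11+7+11+7)/5 = 46/5.
E[X] = (1/3)·(6) + (1/3)·(10/3) + (1/3)·(46/5) = 278/45.

278/45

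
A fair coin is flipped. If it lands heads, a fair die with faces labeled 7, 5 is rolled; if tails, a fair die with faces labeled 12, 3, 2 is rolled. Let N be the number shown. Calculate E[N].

E[N | heads] = (7+5)/2 = 6.
E[N | tails] = (12+3+2)/3 = 17/3.
By the law of total expectation,
E[N] = (1/2)·(6) + (1/2)·(17/3) = 35/6.

35/6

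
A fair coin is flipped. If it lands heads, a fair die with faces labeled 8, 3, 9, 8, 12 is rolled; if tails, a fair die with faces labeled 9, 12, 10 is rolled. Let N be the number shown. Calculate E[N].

55/6

E[N | heads] = (8+3+9+8+12)/5 = 8.
E[N | tails] = (9+12+10)/3 = 31/3.
By the law of total expectation,
E[N] = (1/2)·(8) + (1/2)·(31/3) = 55/6.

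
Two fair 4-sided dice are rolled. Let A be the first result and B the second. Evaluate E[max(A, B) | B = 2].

Outcomes with B = 2: (1,2), (2,2), (3,2), (4,2), each with probability 1/16.
E[max(A, B) | B = 2] = (2 + 2 + 3 + 4) / 4 = 11/4.

11/4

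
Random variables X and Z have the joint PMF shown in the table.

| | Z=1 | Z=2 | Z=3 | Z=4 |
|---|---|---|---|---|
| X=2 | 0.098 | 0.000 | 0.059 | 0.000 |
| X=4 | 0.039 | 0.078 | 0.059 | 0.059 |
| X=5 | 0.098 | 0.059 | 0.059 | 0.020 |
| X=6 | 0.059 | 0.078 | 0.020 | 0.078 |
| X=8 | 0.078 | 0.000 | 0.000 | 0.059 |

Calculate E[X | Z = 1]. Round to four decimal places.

4.8925

P(Z = 1) = 0.372.
Σ X·P over the event = 2·(0.098) + 4·(0.039) + 5·(0.098) + 6·(0.059) + 8·(0.078) = 1.820.
E[X | Z = 1] = (1.820) / (0.372) = 4.8925.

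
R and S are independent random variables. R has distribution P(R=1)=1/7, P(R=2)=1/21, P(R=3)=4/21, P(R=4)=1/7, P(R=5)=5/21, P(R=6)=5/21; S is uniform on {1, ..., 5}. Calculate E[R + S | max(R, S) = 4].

P(max(R, S) = 4) = 4/21.
Summing (R+S)·P(x,y) over outcomes with max(R, S) = 4 gives 127/105.
E[R + S | max(R, S) = 4] = (127/105) / (4/21) = 127/20.

127/20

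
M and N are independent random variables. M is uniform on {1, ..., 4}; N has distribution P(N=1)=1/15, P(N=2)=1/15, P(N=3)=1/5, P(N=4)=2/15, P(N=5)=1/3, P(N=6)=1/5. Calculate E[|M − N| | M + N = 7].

P(M + N = 7) = 13/60.
Summing |M−N|·P(x,y) over outcomes with M + N = 7 gives 7/12.
E[|M − N| | M + N = 7] = (7/12) / (13/60) = 35/13.

35/13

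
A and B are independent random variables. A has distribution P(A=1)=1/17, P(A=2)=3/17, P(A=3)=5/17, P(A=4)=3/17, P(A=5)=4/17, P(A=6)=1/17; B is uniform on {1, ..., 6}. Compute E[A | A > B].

182/43

P(A > B) = 43/102.
Summing A·P(x,y) over outcomes with A > B gives 91/51.
E[A | A > B] = (91/51) / (43/102) = 182/43.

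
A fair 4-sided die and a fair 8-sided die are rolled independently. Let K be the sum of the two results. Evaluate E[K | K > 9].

P(K > 9) = 3/16.
Σ over the event: 10·3/32 + 11·1/16 + 12·1/32 = 2.
E[K | K > 9] = (2) / (3/16) = 32/3.

32/3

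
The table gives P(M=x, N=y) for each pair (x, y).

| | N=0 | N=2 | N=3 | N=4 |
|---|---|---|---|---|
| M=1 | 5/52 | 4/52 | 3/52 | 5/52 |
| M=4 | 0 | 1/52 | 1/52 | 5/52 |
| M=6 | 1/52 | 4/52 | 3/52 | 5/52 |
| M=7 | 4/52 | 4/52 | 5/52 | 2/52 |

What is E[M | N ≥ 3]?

P(N ≥ 3) = 29/52.
Σ M·P over the event = 1·(3/52) + 1·(5/52) + 4·(1/52) + 4·(5/52) + 6·(3/52) + 6·(5/52) + 7·(5/52) + 7·(2/52) = 129/52.
E[M | N ≥ 3] = (129/52) / (29/52) = 129/29.

129/29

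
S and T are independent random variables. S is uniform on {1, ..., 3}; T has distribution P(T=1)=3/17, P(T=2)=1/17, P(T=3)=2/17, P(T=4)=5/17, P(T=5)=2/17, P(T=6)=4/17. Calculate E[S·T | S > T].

P(S > T) = 7/51.
Summing ST·P(x,y) over outcomes with S > T gives 7/17.
E[S·T | S > T] = (7/17) / (7/51) = 3.

3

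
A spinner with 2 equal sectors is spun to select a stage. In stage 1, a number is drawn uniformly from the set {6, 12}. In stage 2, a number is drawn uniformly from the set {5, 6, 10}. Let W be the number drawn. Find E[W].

8

E[W | stage 1] = (6+12)/2 = 9.
E[W | stage 2] = (5+6+10)/3 = 7.
E[W] = (1/2)·(9) + (1/2)·(7) = 8.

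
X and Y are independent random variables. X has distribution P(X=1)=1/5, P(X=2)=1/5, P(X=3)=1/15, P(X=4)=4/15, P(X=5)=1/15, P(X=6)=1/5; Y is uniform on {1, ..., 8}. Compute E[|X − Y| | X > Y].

85/36

P(X > Y) = 3/10.
Summing |X−Y|·P(x,y) over outcomes with X > Y gives 17/24.
E[|X − Y| | X > Y] = (17/24) / (3/10) = 85/36.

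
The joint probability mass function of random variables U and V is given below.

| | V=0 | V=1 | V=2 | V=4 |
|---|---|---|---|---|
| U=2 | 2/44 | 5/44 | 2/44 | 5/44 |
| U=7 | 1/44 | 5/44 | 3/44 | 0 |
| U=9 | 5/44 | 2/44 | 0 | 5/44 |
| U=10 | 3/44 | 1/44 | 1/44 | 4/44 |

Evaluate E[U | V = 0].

P(V = 0) = 1/4.
Σ U·P over the event = 2·(2/44) + 7·(1/44) + 9·(5/44) + 10·(3/44) = 43/22.
E[U | V = 0] = (43/22) / (1/4) = 86/11.

86/11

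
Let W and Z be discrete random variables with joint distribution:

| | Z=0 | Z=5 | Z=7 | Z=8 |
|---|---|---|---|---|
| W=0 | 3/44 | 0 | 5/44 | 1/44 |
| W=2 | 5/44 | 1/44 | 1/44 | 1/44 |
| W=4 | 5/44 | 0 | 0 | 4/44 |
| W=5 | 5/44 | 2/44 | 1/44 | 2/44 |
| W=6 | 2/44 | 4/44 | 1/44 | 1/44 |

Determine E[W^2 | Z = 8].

154/9

P(Z = 8) = 9/44.
Σ W^2·P over the event = 0·(1/44) + 4·(1/44) + 16·(4/44) + 25·(2/44) + 36·(1/44) = 7/2.
E[W^2 | Z = 8] = (7/2) / (9/44) = 154/9.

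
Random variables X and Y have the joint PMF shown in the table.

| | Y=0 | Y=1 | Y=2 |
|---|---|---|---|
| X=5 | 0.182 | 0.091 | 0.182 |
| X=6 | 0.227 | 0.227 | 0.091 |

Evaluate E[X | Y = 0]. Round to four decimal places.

P(Y = 0) = 0.409.
Σ X·P over the event = 5·(0.182) + 6·(0.227) = 2.272.
E[X | Y = 0] = (2.272) / (0.409) = 5.5550.

5.5550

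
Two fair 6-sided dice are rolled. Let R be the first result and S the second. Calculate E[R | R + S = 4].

Outcomes with R + S = 4: (1,3), (2,2), (3,1), each with probability 1/36.
E[R | R + S = 4] = (1 + 2 + 3) / 3 = 2.

2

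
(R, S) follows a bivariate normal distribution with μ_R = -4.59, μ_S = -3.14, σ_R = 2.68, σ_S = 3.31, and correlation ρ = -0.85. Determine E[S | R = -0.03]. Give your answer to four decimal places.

-7.9271

The regression of S on R has slope ρ·σ_S/σ_R and passes through (μ_R, μ_S).
E[S | R=-0.03] = -3.14 + (-0.85)·(3.31/2.68)·(-0.03 − (-4.59)) = -3.14 + (-1.0498)·(4.56) = -7.9271.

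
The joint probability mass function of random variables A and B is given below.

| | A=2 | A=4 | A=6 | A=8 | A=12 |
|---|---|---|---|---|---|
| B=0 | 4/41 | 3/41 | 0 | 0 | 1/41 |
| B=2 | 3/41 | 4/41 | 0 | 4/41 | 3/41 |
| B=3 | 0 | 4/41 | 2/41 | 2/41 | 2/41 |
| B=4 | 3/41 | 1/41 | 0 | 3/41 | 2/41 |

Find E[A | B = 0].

4

P(B = 0) = 8/41.
Σ A·P over the event = 2·(4/41) + 4·(3/41) + 12·(1/41) = 32/41.
E[A | B = 0] = (32/41) / (8/41) = 4.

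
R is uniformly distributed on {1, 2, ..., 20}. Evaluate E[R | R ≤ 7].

4

Given R ≤ 7, R is equally likely to be any of {1, 2, 3, 4, 5, 6, 7}.
E[R | R ≤ 7] = (1 + 2 + 3 + 4 + 5 + 6 + 7) / 7 = 4.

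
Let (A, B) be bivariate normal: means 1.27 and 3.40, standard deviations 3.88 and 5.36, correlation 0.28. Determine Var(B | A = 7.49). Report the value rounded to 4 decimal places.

Var(B | A=x) = (1 − ρ²)·σ_B².
Var(B | A=7.49) = (5.36)²·(1 − (0.28)²) = 28.7296·0.9216 = 26.4772.

26.4772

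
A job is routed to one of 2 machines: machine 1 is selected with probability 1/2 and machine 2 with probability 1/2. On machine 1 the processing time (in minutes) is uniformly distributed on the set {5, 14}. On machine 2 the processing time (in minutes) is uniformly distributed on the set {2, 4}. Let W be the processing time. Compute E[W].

25/4

E[W | machine 1] = (5+14)/2 = 19/2.
E[W | machine 2] = (2+4)/2 = 3.
E[W] = (1/2)·(19/2) + (1/2)·(3) = 25/4.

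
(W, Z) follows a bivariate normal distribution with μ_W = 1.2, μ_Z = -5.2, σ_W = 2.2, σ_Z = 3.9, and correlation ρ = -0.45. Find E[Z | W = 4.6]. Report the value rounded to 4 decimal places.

-7.9123

The regression of Z on W has slope ρ·σ_Z/σ_W and passes through (μ_W, μ_Z).
E[Z | W=4.6] = -5.2 + (-0.45)·(3.9/2.2)·(4.6 − (1.2)) = -5.2 + (-0.79773)·(3.4) = -7.9123.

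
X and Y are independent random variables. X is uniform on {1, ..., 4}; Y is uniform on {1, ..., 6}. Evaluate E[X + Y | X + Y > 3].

P(X + Y > 3) = 7/8.
Summing (X+Y)·P(x,y) over outcomes with X + Y > 3 gives 17/3.
E[X + Y | X + Y > 3] = (17/3) / (7/8) = 136/21.

136/21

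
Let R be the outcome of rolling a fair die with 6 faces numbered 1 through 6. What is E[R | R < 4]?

Given R < 4, R is equally likely to be any of {1, 2, 3}.
E[R | R < 4] = (1 + 2 + 3) / 3 = 2.

2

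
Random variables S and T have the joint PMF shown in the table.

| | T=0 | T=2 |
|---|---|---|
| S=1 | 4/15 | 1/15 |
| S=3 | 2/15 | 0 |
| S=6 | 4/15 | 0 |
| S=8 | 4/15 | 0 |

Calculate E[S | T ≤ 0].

33/7

P(T ≤ 0) = 14/15.
Σ S·P over the event = 1·(4/15) + 3·(2/15) + 6·(4/15) + 8·(4/15) = 22/5.
E[S | T ≤ 0] = (22/5) / (14/15) = 33/7.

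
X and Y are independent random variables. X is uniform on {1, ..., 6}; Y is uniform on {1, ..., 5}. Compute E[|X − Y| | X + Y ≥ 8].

8/5

P(X + Y ≥ 8) = 1/3.
Summing |X−Y|·P(x,y) over outcomes with X + Y ≥ 8 gives 8/15.
E[|X − Y| | X + Y ≥ 8] = (8/15) / (1/3) = 8/5.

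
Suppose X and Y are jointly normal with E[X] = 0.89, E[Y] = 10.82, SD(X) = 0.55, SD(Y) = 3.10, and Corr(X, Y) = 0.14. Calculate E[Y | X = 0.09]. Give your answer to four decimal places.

10.1887

For a bivariate normal, E[Y | X=x] = μ_Y + ρ·(σ_Y/σ_X)·(x − μ_X).
E[Y | X=0.09] = 10.82 + (0.14)·(3.10/0.55)·(0.09 − (0.89)) = 10.82 + (0.78909)·(-0.8) = 10.1887.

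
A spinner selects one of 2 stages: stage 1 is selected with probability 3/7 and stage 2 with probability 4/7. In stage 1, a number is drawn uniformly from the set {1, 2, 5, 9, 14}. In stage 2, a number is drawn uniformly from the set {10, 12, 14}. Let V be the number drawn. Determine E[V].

E[V | stage 1] = (1+2+5+9+14)/5 = 31/5.
E[V | stage 2] = (10+12+14)/3 = 12.
E[V] = (3/7)·(31/5) + (4/7)·(12) = 333/35.

333/35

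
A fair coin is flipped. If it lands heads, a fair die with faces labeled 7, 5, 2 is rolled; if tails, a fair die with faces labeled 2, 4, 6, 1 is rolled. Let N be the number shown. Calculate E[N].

95/24

E[N | heads] = (7+5+2)/3 = 14/3.
E[N | tails] = (2+4+6+1)/4 = 13/4.
By the law of total expectation,
E[N] = (1/2)·(14/3) + (1/2)·(13/4) = 95/24.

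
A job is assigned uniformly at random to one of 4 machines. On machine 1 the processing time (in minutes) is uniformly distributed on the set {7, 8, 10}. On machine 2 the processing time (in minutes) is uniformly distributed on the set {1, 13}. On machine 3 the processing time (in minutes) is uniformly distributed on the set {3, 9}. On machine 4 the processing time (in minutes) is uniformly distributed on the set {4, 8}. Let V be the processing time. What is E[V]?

41/6

E[V | machine 1] = (7+8+10)/3 = 25/3.
E[V | machine 2] = (1+13)/2 = 7.
E[V | machine 3] = (3+9)/2 = 6.
E[V | machine 4] = (4+8)/2 = 6.
E[V] = (1/4)·(25/3) + (1/4)·(7) + (1/4)·(6) + (1/4)·(6) = 41/6.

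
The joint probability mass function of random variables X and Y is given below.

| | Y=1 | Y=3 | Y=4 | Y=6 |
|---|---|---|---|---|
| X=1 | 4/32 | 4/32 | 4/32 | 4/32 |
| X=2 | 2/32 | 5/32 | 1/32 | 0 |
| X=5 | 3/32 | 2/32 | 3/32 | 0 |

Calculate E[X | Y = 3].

P(Y = 3) = 11/32.
Σ X·P over the event = 1·(4/32) + 2·(5/32) + 5·(2/32) = 3/4.
E[X | Y = 3] = (3/4) / (11/32) = 24/11.

24/11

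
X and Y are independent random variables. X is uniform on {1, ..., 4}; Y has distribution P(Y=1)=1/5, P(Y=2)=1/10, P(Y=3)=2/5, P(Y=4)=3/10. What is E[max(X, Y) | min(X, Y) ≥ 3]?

26/7

P(min(X, Y) ≥ 3) = 7/20.
Summing max(X,Y)·P(x,y) over outcomes with min(X, Y) ≥ 3 gives 13/10.
E[max(X, Y) | min(X, Y) ≥ 3] = (13/10) / (7/20) = 26/7.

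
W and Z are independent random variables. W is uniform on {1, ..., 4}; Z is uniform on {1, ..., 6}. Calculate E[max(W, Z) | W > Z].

10/3

Outcomes with W > Z: (2,1), (3,1), (3,2), (4,1), (4,2), (4,3), each with probability 1/24.
E[max(W, Z) | W > Z] = (2 + 3 + 3 + 4 + 4 + 4) / 6 = 10/3.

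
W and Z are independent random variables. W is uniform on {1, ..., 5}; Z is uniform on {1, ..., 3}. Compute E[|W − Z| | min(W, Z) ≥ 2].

Outcomes with min(W, Z) ≥ 2: (2,2), (2,3), (3,2), (3,3), (4,2), (4,3), (5,2), (5,3), each with probability 1/15.
E[|W − Z| | min(W, Z) ≥ 2] = (0 + 1 + 1 + 0 + 2 + 1 + 3 + 2) / 8 = 5/4.

5/4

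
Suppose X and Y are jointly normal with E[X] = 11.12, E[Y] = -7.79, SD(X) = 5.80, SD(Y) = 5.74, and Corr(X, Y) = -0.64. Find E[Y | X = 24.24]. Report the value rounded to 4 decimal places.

The regression of Y on X has slope ρ·σ_Y/σ_X and passes through (μ_X, μ_Y).
E[Y | X=24.24] = -7.79 + (-0.64)·(5.74/5.80)·(24.24 − (11.12)) = -7.79 + (-0.63338)·(13.12) = -16.0999.

-16.0999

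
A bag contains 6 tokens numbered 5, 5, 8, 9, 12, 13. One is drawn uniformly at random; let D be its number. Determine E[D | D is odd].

P(D is odd) = 2/3.
Σ over the event: 5·1/3 + 9·1/6 + 13·1/6 = 16/3.
E[D | D is odd] = (16/3) / (2/3) = 8.

8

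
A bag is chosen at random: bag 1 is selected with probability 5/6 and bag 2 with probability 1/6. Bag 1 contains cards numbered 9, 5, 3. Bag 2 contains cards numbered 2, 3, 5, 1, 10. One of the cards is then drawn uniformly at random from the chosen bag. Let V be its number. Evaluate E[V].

244/45

E[V | bag 1] = (9+5+3)/3 = 17/3.
E[V | bag 2] = (2+3+5+1+10)/5 = 21/5.
By the law of total expectation,
E[V] = (5/6)·(17/3) + (1/6)·(21/5) = 244/45.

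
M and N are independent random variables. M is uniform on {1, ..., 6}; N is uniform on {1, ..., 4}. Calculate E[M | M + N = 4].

Outcomes with M + N = 4: (1,3), (2,2), (3,1), each with probability 1/24.
E[M | M + N = 4] = (1 + 2 + 3) / 3 = 2.

2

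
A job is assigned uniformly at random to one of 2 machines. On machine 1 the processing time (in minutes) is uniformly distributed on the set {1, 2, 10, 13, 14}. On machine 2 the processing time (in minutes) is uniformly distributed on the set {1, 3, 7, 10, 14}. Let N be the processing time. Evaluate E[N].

15/2

E[N | machine 1] = (1+2+10+13+14)/5 = 8.
E[N | machine 2] = (1+3+7+10+14)/5 = 7.
E[N] = (1/2)·(8) + (1/2)·(7) = 15/2.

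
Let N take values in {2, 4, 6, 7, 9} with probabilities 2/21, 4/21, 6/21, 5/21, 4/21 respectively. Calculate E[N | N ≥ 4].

P(N ≥ 4) = 19/21.
Σ over the event: 4·4/21 + 6·2/7 + 7·5/21 + 9·4/21 = 41/7.
E[N | N ≥ 4] = (41/7) / (19/21) = 123/19.

123/19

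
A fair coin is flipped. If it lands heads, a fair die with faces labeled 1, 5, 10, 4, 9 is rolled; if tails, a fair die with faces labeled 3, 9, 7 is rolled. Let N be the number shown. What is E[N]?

E[N | heads] = (1+5+10+4+9)/5 = 29/5.
E[N | tails] = (3+9+7)/3 = 19/3.
E[N] = (1/2)·(29/5) + (1/2)·(19/3) = 91/15.

91/15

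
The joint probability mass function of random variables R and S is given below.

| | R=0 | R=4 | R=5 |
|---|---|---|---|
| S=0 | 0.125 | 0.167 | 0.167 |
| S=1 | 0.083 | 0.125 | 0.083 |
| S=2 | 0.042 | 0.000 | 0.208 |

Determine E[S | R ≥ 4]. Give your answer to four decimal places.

P(R ≥ 4) = 0.750.
Σ S·P over the event = 0·(0.167) + 1·(0.125) + 0·(0.167) + 1·(0.083) + 2·(0.208) = 0.624.
E[S | R ≥ 4] = (0.624) / (0.750) = 0.8320.

0.8320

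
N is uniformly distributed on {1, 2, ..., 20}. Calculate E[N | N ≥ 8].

P(N ≥ 8) = 13/20.
E[N | N ≥ 8] = (91/10) / (13/20) = 14.

14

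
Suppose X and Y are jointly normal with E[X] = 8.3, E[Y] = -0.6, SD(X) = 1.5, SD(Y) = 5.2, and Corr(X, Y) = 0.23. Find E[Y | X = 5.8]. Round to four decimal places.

The regression of Y on X has slope ρ·σ_Y/σ_X and passes through (μ_X, μ_Y).
E[Y | X=5.8] = -0.6 + (0.23)·(5.2/1.5)·(5.8 − (8.3)) = -0.6 + (0.79733)·(-2.5) = -2.5933.

-2.5933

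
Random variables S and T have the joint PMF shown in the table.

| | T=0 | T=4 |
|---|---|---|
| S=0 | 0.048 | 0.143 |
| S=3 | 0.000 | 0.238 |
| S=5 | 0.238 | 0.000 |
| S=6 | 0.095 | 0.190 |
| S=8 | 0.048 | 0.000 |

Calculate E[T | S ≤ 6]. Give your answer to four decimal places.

2.3992

P(S ≤ 6) = 0.952.
Σ T·P over the event = 0·(0.048) + 4·(0.143) + 4·(0.238) + 0·(0.238) + 0·(0.095) + 4·(0.190) = 2.284.
E[T | S ≤ 6] = (2.284) / (0.952) = 2.3992.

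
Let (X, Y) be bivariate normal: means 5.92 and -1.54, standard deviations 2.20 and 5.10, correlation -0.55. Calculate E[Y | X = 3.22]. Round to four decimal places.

E[Y | X=x] = μ_Y + ρ(σ_Y/σ_X)(x − μ_X) for jointly normal variables.
E[Y | X=3.22] = -1.54 + (-0.55)·(5.10/2.20)·(3.22 − (5.92)) = -1.54 + (-1.275)·(-2.7) = 1.9025.

1.9025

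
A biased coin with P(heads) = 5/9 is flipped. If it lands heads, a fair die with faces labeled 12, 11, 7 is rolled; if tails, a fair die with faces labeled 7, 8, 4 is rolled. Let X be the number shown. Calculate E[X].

E[X | heads] = (12+11+7)/3 = 10.
E[X | tails] = (7+8+4)/3 = 19/3.
E[X] = (5/9)·(10) + (4/9)·(19/3) = 226/27.

226/27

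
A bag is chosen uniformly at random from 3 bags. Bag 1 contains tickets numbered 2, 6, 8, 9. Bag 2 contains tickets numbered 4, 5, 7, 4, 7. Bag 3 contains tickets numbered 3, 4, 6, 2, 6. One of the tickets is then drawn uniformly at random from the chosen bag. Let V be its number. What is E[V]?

E[V | bag 1] = (2+6+8+9)/4 = 25/4.
E[V | bag 2] = (4+5+7+4+7)/5 = 27/5.
E[V | bag 3] = (3+4+6+2+6)/5 = 21/5.
E[V] = (1/3)·(25/4) + (1/3)·(27/5) + (1/3)·(21/5) = 317/60.

317/60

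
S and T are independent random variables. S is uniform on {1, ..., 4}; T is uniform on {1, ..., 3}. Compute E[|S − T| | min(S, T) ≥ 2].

5/6

P(min(S, T) ≥ 2) = 1/2.
Summing |S−T|·P(x,y) over outcomes with min(S, T) ≥ 2 gives 5/12.
E[|S − T| | min(S, T) ≥ 2] = (5/12) / (1/2) = 5/6.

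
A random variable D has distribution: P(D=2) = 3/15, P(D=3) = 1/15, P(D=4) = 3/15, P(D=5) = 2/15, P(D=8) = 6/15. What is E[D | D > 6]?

P(D > 6) = 2/5.
Σ over the event: 8·2/5 = 16/5.
E[D | D > 6] = (16/5) / (2/5) = 8.

8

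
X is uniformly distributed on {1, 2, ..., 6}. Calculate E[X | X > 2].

9/2

Given X > 2, X is equally likely to be any of {3, 4, 5, 6}.
E[X | X > 2] = (3 + 4 + 5 + 6) / 4 = 9/2.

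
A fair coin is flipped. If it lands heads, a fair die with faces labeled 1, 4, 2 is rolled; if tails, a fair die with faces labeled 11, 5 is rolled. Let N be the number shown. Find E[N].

31/6

E[N | heads] = (1+4+2)/3 = 7/3.
E[N | tails] = (11+5)/2 = 8.
By the law of total expectation,
E[N] = (1/2)·(7/3) + (1/2)·(8) = 31/6.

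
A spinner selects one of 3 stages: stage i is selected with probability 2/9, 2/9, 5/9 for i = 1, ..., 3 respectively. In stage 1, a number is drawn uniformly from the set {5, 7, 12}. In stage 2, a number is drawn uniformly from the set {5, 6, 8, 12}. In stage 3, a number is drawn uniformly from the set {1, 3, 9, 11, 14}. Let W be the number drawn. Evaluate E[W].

139/18

E[W | stage 1] = (5+7+12)/3 = 8.
E[W | stage 2] = (5+6+8+12)/4 = 31/4.
E[W | stage 3] = (1+3+9+11+14)/5 = 38/5.
By the law of total expectation,
E[W] = (2/9)·(8) + (2/9)·(31/4) + (5/9)·(38/5) = 139/18.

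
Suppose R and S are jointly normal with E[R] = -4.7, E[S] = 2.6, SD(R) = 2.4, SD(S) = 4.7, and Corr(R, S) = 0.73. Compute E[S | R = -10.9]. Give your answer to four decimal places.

-6.2634

For a bivariate normal, E[S | R=x] = μ_S + ρ·(σ_S/σ_R)·(x − μ_R).
E[S | R=-10.9] = 2.6 + (0.73)·(4.7/2.4)·(-10.9 − (-4.7)) = 2.6 + (1.42958)·(-6.2) = -6.2634.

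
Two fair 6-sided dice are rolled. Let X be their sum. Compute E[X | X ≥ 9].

P(X ≥ 9) = 5/18.
Σ over the event: 9·1/9 + 10·1/12 + 11·1/18 + 12·1/36 = 25/9.
E[X | X ≥ 9] = (25/9) / (5/18) = 10.

10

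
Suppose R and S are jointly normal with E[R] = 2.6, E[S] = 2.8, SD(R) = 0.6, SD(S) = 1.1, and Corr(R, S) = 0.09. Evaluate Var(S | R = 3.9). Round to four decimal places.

For a bivariate normal, Var(S | R=x) = σ_S²(1 − ρ²).
Var(S | R=3.9) = (1.1)²·(1 − (0.09)²) = 1.21·0.9919 = 1.2002.

1.2002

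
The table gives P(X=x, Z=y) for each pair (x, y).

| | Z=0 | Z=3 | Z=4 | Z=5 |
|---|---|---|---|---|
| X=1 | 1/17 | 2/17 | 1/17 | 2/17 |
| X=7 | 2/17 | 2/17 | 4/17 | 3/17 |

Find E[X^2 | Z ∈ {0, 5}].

P(Z ∈ {0, 5}) = 8/17.
Σ X^2·P over the event = 1·(1/17) + 1·(2/17) + 49·(2/17) + 49·(3/17) = 248/17.
E[X^2 | Z ∈ {0, 5}] = (248/17) / (8/17) = 31.

31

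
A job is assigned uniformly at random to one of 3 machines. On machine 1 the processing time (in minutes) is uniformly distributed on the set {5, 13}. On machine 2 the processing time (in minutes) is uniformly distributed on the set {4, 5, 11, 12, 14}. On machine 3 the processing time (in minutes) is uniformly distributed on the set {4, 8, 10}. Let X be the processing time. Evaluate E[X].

383/45

E[X | machine 1] = (5+13)/2 = 9.
E[X | machine 2] = (4+5+11+12+14)/5 = 46/5.
E[X | machine 3] = (4+8+10)/3 = 22/3.
By the law of total expectation,
E[X] = (1/3)·(9) + (1/3)·(46/5) + (1/3)·(22/3) = 383/45.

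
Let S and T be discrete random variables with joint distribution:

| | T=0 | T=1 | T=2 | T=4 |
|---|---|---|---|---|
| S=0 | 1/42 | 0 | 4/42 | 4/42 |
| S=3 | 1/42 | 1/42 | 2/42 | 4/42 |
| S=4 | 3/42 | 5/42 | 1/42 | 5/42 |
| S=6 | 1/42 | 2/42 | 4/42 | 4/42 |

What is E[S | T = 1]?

P(T = 1) = 4/21.
Σ S·P over the event = 3·(1/42) + 4·(5/42) + 6·(2/42) = 5/6.
E[S | T = 1] = (5/6) / (4/21) = 35/8.

35/8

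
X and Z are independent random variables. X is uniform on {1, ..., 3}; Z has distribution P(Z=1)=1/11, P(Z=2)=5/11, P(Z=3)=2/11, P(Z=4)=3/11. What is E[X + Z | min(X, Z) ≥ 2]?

53/10

P(min(X, Z) ≥ 2) = 20/33.
Summing (X+Z)·P(x,y) over outcomes with min(X, Z) ≥ 2 gives 106/33.
E[X + Z | min(X, Z) ≥ 2] = (106/33) / (20/33) = 53/10.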